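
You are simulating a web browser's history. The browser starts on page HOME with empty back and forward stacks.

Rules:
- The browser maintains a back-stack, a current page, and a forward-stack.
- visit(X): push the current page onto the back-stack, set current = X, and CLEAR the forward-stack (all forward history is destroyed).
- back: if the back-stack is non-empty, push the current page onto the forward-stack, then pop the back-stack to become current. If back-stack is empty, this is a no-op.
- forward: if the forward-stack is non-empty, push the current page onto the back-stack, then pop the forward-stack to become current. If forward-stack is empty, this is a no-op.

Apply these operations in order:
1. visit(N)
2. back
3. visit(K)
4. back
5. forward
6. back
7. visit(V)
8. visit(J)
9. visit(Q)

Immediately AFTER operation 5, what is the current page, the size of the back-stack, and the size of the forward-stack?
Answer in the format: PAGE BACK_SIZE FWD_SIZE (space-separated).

After 1 (visit(N)): cur=N back=1 fwd=0
After 2 (back): cur=HOME back=0 fwd=1
After 3 (visit(K)): cur=K back=1 fwd=0
After 4 (back): cur=HOME back=0 fwd=1
After 5 (forward): cur=K back=1 fwd=0

K 1 0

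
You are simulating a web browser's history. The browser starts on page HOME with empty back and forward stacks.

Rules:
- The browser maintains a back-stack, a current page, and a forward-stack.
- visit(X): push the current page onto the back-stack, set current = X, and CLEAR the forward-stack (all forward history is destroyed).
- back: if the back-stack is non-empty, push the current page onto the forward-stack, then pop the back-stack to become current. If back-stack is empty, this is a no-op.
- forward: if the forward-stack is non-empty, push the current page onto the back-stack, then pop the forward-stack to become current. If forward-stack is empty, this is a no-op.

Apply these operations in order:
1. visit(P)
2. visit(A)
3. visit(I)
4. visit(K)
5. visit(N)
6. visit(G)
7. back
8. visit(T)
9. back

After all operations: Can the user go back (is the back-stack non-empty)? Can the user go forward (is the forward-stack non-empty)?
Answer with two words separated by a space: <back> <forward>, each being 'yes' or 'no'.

After 1 (visit(P)): cur=P back=1 fwd=0
After 2 (visit(A)): cur=A back=2 fwd=0
After 3 (visit(I)): cur=I back=3 fwd=0
After 4 (visit(K)): cur=K back=4 fwd=0
After 5 (visit(N)): cur=N back=5 fwd=0
After 6 (visit(G)): cur=G back=6 fwd=0
After 7 (back): cur=N back=5 fwd=1
After 8 (visit(T)): cur=T back=6 fwd=0
After 9 (back): cur=N back=5 fwd=1

Answer: yes yes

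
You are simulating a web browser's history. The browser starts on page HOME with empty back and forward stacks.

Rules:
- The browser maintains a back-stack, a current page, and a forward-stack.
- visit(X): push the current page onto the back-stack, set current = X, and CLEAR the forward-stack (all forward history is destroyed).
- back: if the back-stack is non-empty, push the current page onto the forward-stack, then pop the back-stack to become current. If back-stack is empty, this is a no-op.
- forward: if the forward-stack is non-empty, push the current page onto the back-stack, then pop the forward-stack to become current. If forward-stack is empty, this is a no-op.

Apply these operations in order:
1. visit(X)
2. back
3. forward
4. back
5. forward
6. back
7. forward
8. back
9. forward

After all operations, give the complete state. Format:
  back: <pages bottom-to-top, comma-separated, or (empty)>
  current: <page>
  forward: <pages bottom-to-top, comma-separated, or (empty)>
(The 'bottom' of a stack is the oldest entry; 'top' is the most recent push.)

Answer: back: HOME
current: X
forward: (empty)

Derivation:
After 1 (visit(X)): cur=X back=1 fwd=0
After 2 (back): cur=HOME back=0 fwd=1
After 3 (forward): cur=X back=1 fwd=0
After 4 (back): cur=HOME back=0 fwd=1
After 5 (forward): cur=X back=1 fwd=0
After 6 (back): cur=HOME back=0 fwd=1
After 7 (forward): cur=X back=1 fwd=0
After 8 (back): cur=HOME back=0 fwd=1
After 9 (forward): cur=X back=1 fwd=0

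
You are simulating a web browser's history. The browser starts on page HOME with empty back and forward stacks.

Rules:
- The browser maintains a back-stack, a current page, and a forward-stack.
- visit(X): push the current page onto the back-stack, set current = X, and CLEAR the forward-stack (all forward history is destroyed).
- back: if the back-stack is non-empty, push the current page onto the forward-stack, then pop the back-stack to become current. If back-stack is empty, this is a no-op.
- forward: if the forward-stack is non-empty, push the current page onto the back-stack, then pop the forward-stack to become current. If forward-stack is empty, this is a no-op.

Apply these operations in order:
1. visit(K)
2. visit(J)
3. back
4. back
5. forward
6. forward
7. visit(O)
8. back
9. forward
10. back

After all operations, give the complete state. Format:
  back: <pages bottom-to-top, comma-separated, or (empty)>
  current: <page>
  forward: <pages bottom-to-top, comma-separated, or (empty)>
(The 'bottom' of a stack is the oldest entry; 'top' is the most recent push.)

After 1 (visit(K)): cur=K back=1 fwd=0
After 2 (visit(J)): cur=J back=2 fwd=0
After 3 (back): cur=K back=1 fwd=1
After 4 (back): cur=HOME back=0 fwd=2
After 5 (forward): cur=K back=1 fwd=1
After 6 (forward): cur=J back=2 fwd=0
After 7 (visit(O)): cur=O back=3 fwd=0
After 8 (back): cur=J back=2 fwd=1
After 9 (forward): cur=O back=3 fwd=0
After 10 (back): cur=J back=2 fwd=1

Answer: back: HOME,K
current: J
forward: O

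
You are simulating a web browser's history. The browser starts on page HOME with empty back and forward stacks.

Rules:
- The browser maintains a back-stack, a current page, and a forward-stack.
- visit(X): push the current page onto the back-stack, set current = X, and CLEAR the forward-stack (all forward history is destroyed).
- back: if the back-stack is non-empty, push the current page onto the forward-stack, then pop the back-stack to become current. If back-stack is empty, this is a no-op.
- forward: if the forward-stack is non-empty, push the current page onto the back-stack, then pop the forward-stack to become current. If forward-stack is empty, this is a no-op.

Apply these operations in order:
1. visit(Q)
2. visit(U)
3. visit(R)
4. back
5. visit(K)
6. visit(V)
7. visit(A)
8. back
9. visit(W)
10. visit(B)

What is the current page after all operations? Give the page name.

After 1 (visit(Q)): cur=Q back=1 fwd=0
After 2 (visit(U)): cur=U back=2 fwd=0
After 3 (visit(R)): cur=R back=3 fwd=0
After 4 (back): cur=U back=2 fwd=1
After 5 (visit(K)): cur=K back=3 fwd=0
After 6 (visit(V)): cur=V back=4 fwd=0
After 7 (visit(A)): cur=A back=5 fwd=0
After 8 (back): cur=V back=4 fwd=1
After 9 (visit(W)): cur=W back=5 fwd=0
After 10 (visit(B)): cur=B back=6 fwd=0

Answer: B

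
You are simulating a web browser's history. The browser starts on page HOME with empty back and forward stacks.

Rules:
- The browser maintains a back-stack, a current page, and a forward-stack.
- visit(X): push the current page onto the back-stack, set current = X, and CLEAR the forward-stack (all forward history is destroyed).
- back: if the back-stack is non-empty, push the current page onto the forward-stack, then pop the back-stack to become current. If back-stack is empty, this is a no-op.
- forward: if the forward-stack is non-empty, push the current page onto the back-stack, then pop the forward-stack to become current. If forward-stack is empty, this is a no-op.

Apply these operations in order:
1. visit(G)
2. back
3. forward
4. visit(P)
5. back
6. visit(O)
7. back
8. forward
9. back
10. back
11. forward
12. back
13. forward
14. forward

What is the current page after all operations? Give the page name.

After 1 (visit(G)): cur=G back=1 fwd=0
After 2 (back): cur=HOME back=0 fwd=1
After 3 (forward): cur=G back=1 fwd=0
After 4 (visit(P)): cur=P back=2 fwd=0
After 5 (back): cur=G back=1 fwd=1
After 6 (visit(O)): cur=O back=2 fwd=0
After 7 (back): cur=G back=1 fwd=1
After 8 (forward): cur=O back=2 fwd=0
After 9 (back): cur=G back=1 fwd=1
After 10 (back): cur=HOME back=0 fwd=2
After 11 (forward): cur=G back=1 fwd=1
After 12 (back): cur=HOME back=0 fwd=2
After 13 (forward): cur=G back=1 fwd=1
After 14 (forward): cur=O back=2 fwd=0

Answer: O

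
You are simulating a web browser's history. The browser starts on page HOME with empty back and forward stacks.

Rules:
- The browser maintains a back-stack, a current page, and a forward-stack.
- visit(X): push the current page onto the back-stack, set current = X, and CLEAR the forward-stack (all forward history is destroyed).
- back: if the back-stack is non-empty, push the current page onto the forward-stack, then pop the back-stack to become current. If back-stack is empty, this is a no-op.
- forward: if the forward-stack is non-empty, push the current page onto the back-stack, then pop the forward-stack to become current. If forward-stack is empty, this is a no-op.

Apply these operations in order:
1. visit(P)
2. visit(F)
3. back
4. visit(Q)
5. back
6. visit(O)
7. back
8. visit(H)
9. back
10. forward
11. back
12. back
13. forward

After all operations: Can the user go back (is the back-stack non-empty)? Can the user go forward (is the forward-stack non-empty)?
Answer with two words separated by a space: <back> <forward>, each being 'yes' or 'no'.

Answer: yes yes

Derivation:
After 1 (visit(P)): cur=P back=1 fwd=0
After 2 (visit(F)): cur=F back=2 fwd=0
After 3 (back): cur=P back=1 fwd=1
After 4 (visit(Q)): cur=Q back=2 fwd=0
After 5 (back): cur=P back=1 fwd=1
After 6 (visit(O)): cur=O back=2 fwd=0
After 7 (back): cur=P back=1 fwd=1
After 8 (visit(H)): cur=H back=2 fwd=0
After 9 (back): cur=P back=1 fwd=1
After 10 (forward): cur=H back=2 fwd=0
After 11 (back): cur=P back=1 fwd=1
After 12 (back): cur=HOME back=0 fwd=2
After 13 (forward): cur=P back=1 fwd=1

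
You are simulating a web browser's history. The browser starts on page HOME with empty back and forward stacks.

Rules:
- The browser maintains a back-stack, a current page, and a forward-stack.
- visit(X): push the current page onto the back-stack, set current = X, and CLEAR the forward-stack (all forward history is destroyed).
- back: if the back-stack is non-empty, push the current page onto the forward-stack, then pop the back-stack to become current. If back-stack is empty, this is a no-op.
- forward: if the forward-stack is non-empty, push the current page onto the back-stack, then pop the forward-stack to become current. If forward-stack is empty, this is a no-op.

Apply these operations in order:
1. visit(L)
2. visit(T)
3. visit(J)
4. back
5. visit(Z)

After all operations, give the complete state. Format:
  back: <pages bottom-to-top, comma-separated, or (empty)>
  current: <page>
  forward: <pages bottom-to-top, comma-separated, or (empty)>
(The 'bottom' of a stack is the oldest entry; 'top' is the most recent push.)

Answer: back: HOME,L,T
current: Z
forward: (empty)

Derivation:
After 1 (visit(L)): cur=L back=1 fwd=0
After 2 (visit(T)): cur=T back=2 fwd=0
After 3 (visit(J)): cur=J back=3 fwd=0
After 4 (back): cur=T back=2 fwd=1
After 5 (visit(Z)): cur=Z back=3 fwd=0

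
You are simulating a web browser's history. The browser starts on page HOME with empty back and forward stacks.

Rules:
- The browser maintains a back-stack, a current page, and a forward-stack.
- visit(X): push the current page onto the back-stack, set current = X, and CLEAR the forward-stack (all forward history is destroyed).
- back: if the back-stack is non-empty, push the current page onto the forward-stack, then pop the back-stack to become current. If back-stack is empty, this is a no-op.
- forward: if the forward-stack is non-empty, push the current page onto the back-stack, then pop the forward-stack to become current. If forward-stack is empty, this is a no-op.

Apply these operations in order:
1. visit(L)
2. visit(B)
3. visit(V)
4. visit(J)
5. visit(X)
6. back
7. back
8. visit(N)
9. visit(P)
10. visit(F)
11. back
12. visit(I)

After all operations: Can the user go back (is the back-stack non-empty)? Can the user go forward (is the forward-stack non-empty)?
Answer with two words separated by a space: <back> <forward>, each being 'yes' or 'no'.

After 1 (visit(L)): cur=L back=1 fwd=0
After 2 (visit(B)): cur=B back=2 fwd=0
After 3 (visit(V)): cur=V back=3 fwd=0
After 4 (visit(J)): cur=J back=4 fwd=0
After 5 (visit(X)): cur=X back=5 fwd=0
After 6 (back): cur=J back=4 fwd=1
After 7 (back): cur=V back=3 fwd=2
After 8 (visit(N)): cur=N back=4 fwd=0
After 9 (visit(P)): cur=P back=5 fwd=0
After 10 (visit(F)): cur=F back=6 fwd=0
After 11 (back): cur=P back=5 fwd=1
After 12 (visit(I)): cur=I back=6 fwd=0

Answer: yes no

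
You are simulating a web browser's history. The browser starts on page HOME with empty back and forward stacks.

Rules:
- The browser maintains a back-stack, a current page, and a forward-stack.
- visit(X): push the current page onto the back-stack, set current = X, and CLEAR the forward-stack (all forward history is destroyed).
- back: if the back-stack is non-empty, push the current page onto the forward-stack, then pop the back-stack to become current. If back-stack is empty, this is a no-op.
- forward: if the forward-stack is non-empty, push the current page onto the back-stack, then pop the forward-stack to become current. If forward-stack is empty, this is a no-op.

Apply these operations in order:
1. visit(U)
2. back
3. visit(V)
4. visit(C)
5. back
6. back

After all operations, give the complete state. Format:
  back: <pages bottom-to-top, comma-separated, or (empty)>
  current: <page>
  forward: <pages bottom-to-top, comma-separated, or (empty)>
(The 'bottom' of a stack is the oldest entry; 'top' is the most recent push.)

Answer: back: (empty)
current: HOME
forward: C,V

Derivation:
After 1 (visit(U)): cur=U back=1 fwd=0
After 2 (back): cur=HOME back=0 fwd=1
After 3 (visit(V)): cur=V back=1 fwd=0
After 4 (visit(C)): cur=C back=2 fwd=0
After 5 (back): cur=V back=1 fwd=1
After 6 (back): cur=HOME back=0 fwd=2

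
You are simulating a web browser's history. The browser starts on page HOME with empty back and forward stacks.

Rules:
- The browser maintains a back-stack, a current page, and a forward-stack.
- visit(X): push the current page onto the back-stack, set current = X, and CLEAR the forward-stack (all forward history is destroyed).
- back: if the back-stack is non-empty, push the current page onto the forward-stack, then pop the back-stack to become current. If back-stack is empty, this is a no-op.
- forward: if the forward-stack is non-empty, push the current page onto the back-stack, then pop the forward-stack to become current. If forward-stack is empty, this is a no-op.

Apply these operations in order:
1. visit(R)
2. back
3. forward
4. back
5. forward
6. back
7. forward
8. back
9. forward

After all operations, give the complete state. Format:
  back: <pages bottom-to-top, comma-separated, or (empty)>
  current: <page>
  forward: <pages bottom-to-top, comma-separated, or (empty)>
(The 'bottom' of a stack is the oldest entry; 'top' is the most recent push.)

After 1 (visit(R)): cur=R back=1 fwd=0
After 2 (back): cur=HOME back=0 fwd=1
After 3 (forward): cur=R back=1 fwd=0
After 4 (back): cur=HOME back=0 fwd=1
After 5 (forward): cur=R back=1 fwd=0
After 6 (back): cur=HOME back=0 fwd=1
After 7 (forward): cur=R back=1 fwd=0
After 8 (back): cur=HOME back=0 fwd=1
After 9 (forward): cur=R back=1 fwd=0

Answer: back: HOME
current: R
forward: (empty)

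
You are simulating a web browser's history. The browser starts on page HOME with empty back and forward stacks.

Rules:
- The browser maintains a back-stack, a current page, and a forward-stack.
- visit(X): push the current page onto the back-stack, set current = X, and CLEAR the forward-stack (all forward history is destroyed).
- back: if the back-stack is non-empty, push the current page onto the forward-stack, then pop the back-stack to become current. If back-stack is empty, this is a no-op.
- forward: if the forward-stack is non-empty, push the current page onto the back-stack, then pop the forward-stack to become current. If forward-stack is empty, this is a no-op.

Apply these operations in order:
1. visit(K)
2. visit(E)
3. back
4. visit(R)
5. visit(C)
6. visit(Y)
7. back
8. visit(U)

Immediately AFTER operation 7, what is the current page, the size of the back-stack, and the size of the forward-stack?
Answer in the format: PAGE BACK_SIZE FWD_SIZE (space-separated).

After 1 (visit(K)): cur=K back=1 fwd=0
After 2 (visit(E)): cur=E back=2 fwd=0
After 3 (back): cur=K back=1 fwd=1
After 4 (visit(R)): cur=R back=2 fwd=0
After 5 (visit(C)): cur=C back=3 fwd=0
After 6 (visit(Y)): cur=Y back=4 fwd=0
After 7 (back): cur=C back=3 fwd=1

C 3 1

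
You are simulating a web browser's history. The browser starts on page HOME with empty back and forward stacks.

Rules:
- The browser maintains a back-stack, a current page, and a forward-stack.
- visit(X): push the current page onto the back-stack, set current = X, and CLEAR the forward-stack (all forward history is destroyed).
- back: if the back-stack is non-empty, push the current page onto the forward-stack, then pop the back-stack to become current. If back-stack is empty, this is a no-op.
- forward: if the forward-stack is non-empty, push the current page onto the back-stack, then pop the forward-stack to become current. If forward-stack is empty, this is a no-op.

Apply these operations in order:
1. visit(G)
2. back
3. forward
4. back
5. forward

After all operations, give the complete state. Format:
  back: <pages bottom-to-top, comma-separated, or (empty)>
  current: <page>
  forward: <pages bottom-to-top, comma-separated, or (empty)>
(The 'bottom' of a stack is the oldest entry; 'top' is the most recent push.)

After 1 (visit(G)): cur=G back=1 fwd=0
After 2 (back): cur=HOME back=0 fwd=1
After 3 (forward): cur=G back=1 fwd=0
After 4 (back): cur=HOME back=0 fwd=1
After 5 (forward): cur=G back=1 fwd=0

Answer: back: HOME
current: G
forward: (empty)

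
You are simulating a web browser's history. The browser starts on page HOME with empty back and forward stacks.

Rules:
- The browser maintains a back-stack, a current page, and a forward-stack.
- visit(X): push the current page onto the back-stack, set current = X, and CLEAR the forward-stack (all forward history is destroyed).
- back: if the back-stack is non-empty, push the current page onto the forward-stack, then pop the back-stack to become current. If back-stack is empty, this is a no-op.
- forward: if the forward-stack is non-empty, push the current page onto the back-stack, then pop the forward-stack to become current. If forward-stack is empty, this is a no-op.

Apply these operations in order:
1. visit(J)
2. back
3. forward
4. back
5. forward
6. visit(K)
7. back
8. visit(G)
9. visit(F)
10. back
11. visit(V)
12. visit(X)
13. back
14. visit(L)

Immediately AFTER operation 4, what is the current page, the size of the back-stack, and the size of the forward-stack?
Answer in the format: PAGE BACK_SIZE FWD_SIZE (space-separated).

After 1 (visit(J)): cur=J back=1 fwd=0
After 2 (back): cur=HOME back=0 fwd=1
After 3 (forward): cur=J back=1 fwd=0
After 4 (back): cur=HOME back=0 fwd=1

HOME 0 1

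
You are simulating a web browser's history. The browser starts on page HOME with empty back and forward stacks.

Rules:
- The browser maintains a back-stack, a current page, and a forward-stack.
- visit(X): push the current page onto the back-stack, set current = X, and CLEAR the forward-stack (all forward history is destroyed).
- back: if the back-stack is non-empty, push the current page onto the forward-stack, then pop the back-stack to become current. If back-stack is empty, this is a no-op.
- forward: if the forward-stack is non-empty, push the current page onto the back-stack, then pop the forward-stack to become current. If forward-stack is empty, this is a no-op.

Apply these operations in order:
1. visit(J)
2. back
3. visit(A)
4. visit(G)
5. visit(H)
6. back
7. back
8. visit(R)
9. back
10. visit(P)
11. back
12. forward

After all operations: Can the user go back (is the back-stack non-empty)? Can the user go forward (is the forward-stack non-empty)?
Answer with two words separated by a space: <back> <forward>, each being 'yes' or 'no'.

After 1 (visit(J)): cur=J back=1 fwd=0
After 2 (back): cur=HOME back=0 fwd=1
After 3 (visit(A)): cur=A back=1 fwd=0
After 4 (visit(G)): cur=G back=2 fwd=0
After 5 (visit(H)): cur=H back=3 fwd=0
After 6 (back): cur=G back=2 fwd=1
After 7 (back): cur=A back=1 fwd=2
After 8 (visit(R)): cur=R back=2 fwd=0
After 9 (back): cur=A back=1 fwd=1
After 10 (visit(P)): cur=P back=2 fwd=0
After 11 (back): cur=A back=1 fwd=1
After 12 (forward): cur=P back=2 fwd=0

Answer: yes no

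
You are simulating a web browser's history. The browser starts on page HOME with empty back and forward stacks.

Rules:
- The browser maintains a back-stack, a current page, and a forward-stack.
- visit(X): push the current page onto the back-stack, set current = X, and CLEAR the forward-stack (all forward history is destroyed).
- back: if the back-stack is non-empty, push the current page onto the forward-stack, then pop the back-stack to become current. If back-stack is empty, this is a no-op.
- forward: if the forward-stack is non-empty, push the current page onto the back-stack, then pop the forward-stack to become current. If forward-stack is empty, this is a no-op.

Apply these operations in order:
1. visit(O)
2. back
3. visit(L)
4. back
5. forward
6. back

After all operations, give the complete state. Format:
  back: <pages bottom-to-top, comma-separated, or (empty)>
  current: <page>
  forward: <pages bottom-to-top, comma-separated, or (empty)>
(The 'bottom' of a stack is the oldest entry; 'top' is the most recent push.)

After 1 (visit(O)): cur=O back=1 fwd=0
After 2 (back): cur=HOME back=0 fwd=1
After 3 (visit(L)): cur=L back=1 fwd=0
After 4 (back): cur=HOME back=0 fwd=1
After 5 (forward): cur=L back=1 fwd=0
After 6 (back): cur=HOME back=0 fwd=1

Answer: back: (empty)
current: HOME
forward: L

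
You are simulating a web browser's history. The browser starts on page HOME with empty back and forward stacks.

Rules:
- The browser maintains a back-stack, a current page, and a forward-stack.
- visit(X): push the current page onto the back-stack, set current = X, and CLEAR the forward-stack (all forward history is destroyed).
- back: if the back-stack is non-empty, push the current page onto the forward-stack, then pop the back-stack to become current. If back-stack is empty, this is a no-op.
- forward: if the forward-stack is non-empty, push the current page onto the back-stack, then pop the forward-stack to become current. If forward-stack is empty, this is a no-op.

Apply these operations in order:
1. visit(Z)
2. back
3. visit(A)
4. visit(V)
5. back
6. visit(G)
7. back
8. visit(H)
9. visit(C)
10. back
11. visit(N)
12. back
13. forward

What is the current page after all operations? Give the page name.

Answer: N

Derivation:
After 1 (visit(Z)): cur=Z back=1 fwd=0
After 2 (back): cur=HOME back=0 fwd=1
After 3 (visit(A)): cur=A back=1 fwd=0
After 4 (visit(V)): cur=V back=2 fwd=0
After 5 (back): cur=A back=1 fwd=1
After 6 (visit(G)): cur=G back=2 fwd=0
After 7 (back): cur=A back=1 fwd=1
After 8 (visit(H)): cur=H back=2 fwd=0
After 9 (visit(C)): cur=C back=3 fwd=0
After 10 (back): cur=H back=2 fwd=1
After 11 (visit(N)): cur=N back=3 fwd=0
After 12 (back): cur=H back=2 fwd=1
After 13 (forward): cur=N back=3 fwd=0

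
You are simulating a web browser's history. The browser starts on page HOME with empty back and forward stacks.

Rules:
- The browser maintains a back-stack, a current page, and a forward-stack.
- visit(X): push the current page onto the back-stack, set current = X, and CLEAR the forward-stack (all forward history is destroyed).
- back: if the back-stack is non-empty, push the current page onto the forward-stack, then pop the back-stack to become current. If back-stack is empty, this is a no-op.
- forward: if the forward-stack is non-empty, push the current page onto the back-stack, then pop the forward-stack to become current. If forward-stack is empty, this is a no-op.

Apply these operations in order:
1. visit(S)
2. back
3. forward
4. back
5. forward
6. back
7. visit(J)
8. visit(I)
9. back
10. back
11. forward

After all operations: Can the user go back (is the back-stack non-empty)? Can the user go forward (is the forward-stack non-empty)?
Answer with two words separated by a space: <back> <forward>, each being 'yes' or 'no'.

Answer: yes yes

Derivation:
After 1 (visit(S)): cur=S back=1 fwd=0
After 2 (back): cur=HOME back=0 fwd=1
After 3 (forward): cur=S back=1 fwd=0
After 4 (back): cur=HOME back=0 fwd=1
After 5 (forward): cur=S back=1 fwd=0
After 6 (back): cur=HOME back=0 fwd=1
After 7 (visit(J)): cur=J back=1 fwd=0
After 8 (visit(I)): cur=I back=2 fwd=0
After 9 (back): cur=J back=1 fwd=1
After 10 (back): cur=HOME back=0 fwd=2
After 11 (forward): cur=J back=1 fwd=1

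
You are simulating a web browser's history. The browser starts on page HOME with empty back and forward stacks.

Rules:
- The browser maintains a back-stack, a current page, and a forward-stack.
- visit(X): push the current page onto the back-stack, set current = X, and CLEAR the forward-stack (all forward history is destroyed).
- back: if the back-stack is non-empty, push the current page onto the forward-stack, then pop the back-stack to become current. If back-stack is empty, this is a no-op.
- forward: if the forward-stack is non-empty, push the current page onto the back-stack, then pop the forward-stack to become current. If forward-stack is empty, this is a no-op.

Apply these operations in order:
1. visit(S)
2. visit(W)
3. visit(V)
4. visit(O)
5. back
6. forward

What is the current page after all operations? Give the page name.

After 1 (visit(S)): cur=S back=1 fwd=0
After 2 (visit(W)): cur=W back=2 fwd=0
After 3 (visit(V)): cur=V back=3 fwd=0
After 4 (visit(O)): cur=O back=4 fwd=0
After 5 (back): cur=V back=3 fwd=1
After 6 (forward): cur=O back=4 fwd=0

Answer: O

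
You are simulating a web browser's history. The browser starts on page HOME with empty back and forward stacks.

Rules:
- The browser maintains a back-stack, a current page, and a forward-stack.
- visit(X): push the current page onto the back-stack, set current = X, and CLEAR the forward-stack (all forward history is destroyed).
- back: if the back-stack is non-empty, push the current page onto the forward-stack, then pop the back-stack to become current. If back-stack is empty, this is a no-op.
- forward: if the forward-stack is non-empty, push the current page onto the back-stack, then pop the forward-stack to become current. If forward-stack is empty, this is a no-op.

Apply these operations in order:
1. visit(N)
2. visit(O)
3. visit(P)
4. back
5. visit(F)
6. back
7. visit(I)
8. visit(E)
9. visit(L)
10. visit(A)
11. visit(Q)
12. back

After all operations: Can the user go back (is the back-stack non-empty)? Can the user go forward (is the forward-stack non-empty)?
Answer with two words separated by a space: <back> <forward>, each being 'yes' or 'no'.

After 1 (visit(N)): cur=N back=1 fwd=0
After 2 (visit(O)): cur=O back=2 fwd=0
After 3 (visit(P)): cur=P back=3 fwd=0
After 4 (back): cur=O back=2 fwd=1
After 5 (visit(F)): cur=F back=3 fwd=0
After 6 (back): cur=O back=2 fwd=1
After 7 (visit(I)): cur=I back=3 fwd=0
After 8 (visit(E)): cur=E back=4 fwd=0
After 9 (visit(L)): cur=L back=5 fwd=0
After 10 (visit(A)): cur=A back=6 fwd=0
After 11 (visit(Q)): cur=Q back=7 fwd=0
After 12 (back): cur=A back=6 fwd=1

Answer: yes yes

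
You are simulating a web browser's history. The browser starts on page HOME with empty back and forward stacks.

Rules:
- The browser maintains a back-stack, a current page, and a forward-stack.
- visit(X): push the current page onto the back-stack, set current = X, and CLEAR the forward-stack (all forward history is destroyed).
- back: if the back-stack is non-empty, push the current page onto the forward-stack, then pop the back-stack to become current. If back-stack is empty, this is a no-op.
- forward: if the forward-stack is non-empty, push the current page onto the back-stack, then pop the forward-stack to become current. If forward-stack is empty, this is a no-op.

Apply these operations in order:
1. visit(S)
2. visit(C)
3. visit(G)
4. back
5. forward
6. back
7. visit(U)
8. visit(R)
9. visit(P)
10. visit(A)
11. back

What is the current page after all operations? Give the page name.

After 1 (visit(S)): cur=S back=1 fwd=0
After 2 (visit(C)): cur=C back=2 fwd=0
After 3 (visit(G)): cur=G back=3 fwd=0
After 4 (back): cur=C back=2 fwd=1
After 5 (forward): cur=G back=3 fwd=0
After 6 (back): cur=C back=2 fwd=1
After 7 (visit(U)): cur=U back=3 fwd=0
After 8 (visit(R)): cur=R back=4 fwd=0
After 9 (visit(P)): cur=P back=5 fwd=0
After 10 (visit(A)): cur=A back=6 fwd=0
After 11 (back): cur=P back=5 fwd=1

Answer: P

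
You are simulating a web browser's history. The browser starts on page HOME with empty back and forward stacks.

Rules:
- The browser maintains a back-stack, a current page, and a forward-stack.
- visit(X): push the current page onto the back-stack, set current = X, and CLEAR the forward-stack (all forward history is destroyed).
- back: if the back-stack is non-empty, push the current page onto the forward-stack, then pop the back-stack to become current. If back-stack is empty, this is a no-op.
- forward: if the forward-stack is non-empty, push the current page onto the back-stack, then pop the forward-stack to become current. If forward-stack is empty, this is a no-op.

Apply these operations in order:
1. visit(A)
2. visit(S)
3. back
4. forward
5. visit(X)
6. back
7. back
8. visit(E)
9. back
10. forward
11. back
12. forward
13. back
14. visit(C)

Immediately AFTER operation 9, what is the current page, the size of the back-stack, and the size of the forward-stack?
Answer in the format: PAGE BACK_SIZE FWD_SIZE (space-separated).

After 1 (visit(A)): cur=A back=1 fwd=0
After 2 (visit(S)): cur=S back=2 fwd=0
After 3 (back): cur=A back=1 fwd=1
After 4 (forward): cur=S back=2 fwd=0
After 5 (visit(X)): cur=X back=3 fwd=0
After 6 (back): cur=S back=2 fwd=1
After 7 (back): cur=A back=1 fwd=2
After 8 (visit(E)): cur=E back=2 fwd=0
After 9 (back): cur=A back=1 fwd=1

A 1 1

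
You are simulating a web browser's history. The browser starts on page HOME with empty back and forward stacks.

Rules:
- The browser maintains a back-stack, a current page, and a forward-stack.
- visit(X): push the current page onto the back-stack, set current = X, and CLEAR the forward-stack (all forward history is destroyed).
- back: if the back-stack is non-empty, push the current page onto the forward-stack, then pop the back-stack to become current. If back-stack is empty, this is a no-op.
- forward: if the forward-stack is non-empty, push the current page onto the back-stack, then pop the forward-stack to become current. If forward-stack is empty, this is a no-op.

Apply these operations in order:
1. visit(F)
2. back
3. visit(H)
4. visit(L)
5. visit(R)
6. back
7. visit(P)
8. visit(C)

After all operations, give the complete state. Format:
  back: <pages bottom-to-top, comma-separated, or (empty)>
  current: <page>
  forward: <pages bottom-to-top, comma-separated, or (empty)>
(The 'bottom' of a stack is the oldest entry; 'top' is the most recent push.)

Answer: back: HOME,H,L,P
current: C
forward: (empty)

Derivation:
After 1 (visit(F)): cur=F back=1 fwd=0
After 2 (back): cur=HOME back=0 fwd=1
After 3 (visit(H)): cur=H back=1 fwd=0
After 4 (visit(L)): cur=L back=2 fwd=0
After 5 (visit(R)): cur=R back=3 fwd=0
After 6 (back): cur=L back=2 fwd=1
After 7 (visit(P)): cur=P back=3 fwd=0
After 8 (visit(C)): cur=C back=4 fwd=0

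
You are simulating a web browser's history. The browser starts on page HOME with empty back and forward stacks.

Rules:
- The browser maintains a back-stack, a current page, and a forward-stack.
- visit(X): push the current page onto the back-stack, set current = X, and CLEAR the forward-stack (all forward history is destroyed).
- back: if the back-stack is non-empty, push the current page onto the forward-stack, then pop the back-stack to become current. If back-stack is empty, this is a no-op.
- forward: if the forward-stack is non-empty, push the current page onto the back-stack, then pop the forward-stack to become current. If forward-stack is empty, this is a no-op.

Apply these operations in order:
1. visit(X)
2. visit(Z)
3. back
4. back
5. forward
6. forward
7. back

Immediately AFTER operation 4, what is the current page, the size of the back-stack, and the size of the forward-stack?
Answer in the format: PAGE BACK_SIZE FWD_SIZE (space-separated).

After 1 (visit(X)): cur=X back=1 fwd=0
After 2 (visit(Z)): cur=Z back=2 fwd=0
After 3 (back): cur=X back=1 fwd=1
After 4 (back): cur=HOME back=0 fwd=2

HOME 0 2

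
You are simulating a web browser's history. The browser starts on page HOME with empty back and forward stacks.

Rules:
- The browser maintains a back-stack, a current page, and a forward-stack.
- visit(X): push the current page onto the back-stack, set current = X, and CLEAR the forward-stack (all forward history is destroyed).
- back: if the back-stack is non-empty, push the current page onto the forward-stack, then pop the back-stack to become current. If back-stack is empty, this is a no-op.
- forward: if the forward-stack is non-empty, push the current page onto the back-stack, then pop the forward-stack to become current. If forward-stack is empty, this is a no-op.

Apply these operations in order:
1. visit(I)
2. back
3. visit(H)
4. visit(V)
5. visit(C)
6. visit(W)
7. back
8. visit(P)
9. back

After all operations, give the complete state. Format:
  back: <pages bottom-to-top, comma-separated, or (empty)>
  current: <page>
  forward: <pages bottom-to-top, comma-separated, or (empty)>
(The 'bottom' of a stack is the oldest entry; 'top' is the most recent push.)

Answer: back: HOME,H,V
current: C
forward: P

Derivation:
After 1 (visit(I)): cur=I back=1 fwd=0
After 2 (back): cur=HOME back=0 fwd=1
After 3 (visit(H)): cur=H back=1 fwd=0
After 4 (visit(V)): cur=V back=2 fwd=0
After 5 (visit(C)): cur=C back=3 fwd=0
After 6 (visit(W)): cur=W back=4 fwd=0
After 7 (back): cur=C back=3 fwd=1
After 8 (visit(P)): cur=P back=4 fwd=0
After 9 (back): cur=C back=3 fwd=1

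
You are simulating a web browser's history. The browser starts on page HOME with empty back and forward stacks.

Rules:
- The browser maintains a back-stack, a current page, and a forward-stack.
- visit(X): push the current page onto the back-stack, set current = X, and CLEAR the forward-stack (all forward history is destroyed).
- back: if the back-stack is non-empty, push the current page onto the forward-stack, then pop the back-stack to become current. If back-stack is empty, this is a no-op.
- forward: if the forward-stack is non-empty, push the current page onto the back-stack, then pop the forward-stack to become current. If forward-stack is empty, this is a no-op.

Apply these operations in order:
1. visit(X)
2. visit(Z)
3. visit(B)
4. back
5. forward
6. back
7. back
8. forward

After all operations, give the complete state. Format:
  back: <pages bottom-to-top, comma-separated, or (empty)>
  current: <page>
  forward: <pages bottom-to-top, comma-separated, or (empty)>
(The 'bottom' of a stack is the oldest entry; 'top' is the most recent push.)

After 1 (visit(X)): cur=X back=1 fwd=0
After 2 (visit(Z)): cur=Z back=2 fwd=0
After 3 (visit(B)): cur=B back=3 fwd=0
After 4 (back): cur=Z back=2 fwd=1
After 5 (forward): cur=B back=3 fwd=0
After 6 (back): cur=Z back=2 fwd=1
After 7 (back): cur=X back=1 fwd=2
After 8 (forward): cur=Z back=2 fwd=1

Answer: back: HOME,X
current: Z
forward: B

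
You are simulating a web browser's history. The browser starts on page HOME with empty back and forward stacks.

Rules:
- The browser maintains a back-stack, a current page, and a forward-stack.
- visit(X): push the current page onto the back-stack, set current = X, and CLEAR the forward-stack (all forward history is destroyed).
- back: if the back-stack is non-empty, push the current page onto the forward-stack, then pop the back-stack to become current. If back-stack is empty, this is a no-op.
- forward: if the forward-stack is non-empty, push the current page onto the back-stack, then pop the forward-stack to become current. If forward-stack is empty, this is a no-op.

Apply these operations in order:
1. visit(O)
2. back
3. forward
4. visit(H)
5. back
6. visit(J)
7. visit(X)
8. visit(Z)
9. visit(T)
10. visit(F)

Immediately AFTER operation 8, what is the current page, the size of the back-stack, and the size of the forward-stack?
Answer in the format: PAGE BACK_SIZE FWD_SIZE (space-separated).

After 1 (visit(O)): cur=O back=1 fwd=0
After 2 (back): cur=HOME back=0 fwd=1
After 3 (forward): cur=O back=1 fwd=0
After 4 (visit(H)): cur=H back=2 fwd=0
After 5 (back): cur=O back=1 fwd=1
After 6 (visit(J)): cur=J back=2 fwd=0
After 7 (visit(X)): cur=X back=3 fwd=0
After 8 (visit(Z)): cur=Z back=4 fwd=0

Z 4 0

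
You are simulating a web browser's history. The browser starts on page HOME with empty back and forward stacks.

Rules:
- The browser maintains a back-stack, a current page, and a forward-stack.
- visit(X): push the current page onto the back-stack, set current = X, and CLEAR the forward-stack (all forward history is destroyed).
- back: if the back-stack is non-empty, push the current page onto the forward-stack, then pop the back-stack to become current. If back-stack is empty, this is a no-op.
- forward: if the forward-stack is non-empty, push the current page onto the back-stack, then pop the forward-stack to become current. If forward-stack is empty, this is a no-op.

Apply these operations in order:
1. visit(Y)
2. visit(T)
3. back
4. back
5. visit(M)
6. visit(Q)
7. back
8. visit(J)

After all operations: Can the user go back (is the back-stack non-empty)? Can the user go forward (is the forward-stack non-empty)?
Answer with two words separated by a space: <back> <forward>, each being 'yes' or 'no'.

Answer: yes no

Derivation:
After 1 (visit(Y)): cur=Y back=1 fwd=0
After 2 (visit(T)): cur=T back=2 fwd=0
After 3 (back): cur=Y back=1 fwd=1
After 4 (back): cur=HOME back=0 fwd=2
After 5 (visit(M)): cur=M back=1 fwd=0
After 6 (visit(Q)): cur=Q back=2 fwd=0
After 7 (back): cur=M back=1 fwd=1
After 8 (visit(J)): cur=J back=2 fwd=0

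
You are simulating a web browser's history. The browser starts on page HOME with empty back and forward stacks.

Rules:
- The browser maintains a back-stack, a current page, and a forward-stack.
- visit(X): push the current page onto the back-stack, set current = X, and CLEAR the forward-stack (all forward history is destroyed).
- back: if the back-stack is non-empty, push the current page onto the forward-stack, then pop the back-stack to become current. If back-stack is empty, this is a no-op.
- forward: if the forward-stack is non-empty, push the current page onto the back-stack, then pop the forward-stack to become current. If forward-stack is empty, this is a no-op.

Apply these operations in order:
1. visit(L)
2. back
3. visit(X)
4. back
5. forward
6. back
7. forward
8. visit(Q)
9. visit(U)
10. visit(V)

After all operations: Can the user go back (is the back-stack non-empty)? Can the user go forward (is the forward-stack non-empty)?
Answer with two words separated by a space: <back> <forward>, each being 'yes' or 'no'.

After 1 (visit(L)): cur=L back=1 fwd=0
After 2 (back): cur=HOME back=0 fwd=1
After 3 (visit(X)): cur=X back=1 fwd=0
After 4 (back): cur=HOME back=0 fwd=1
After 5 (forward): cur=X back=1 fwd=0
After 6 (back): cur=HOME back=0 fwd=1
After 7 (forward): cur=X back=1 fwd=0
After 8 (visit(Q)): cur=Q back=2 fwd=0
After 9 (visit(U)): cur=U back=3 fwd=0
After 10 (visit(V)): cur=V back=4 fwd=0

Answer: yes no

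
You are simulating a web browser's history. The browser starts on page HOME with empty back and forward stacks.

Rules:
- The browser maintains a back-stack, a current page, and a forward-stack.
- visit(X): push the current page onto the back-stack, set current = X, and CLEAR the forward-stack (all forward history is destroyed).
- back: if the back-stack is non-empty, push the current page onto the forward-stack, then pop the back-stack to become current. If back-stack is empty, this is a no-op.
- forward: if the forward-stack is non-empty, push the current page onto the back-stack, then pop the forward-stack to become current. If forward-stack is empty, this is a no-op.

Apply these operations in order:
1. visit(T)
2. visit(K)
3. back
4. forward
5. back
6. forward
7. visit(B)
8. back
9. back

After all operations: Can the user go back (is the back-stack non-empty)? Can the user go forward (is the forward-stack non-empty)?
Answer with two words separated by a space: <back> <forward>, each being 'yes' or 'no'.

Answer: yes yes

Derivation:
After 1 (visit(T)): cur=T back=1 fwd=0
After 2 (visit(K)): cur=K back=2 fwd=0
After 3 (back): cur=T back=1 fwd=1
After 4 (forward): cur=K back=2 fwd=0
After 5 (back): cur=T back=1 fwd=1
After 6 (forward): cur=K back=2 fwd=0
After 7 (visit(B)): cur=B back=3 fwd=0
After 8 (back): cur=K back=2 fwd=1
After 9 (back): cur=T back=1 fwd=2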